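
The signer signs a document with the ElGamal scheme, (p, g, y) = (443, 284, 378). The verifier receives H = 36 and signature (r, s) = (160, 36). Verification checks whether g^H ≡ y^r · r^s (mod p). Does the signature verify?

verifies

Left side g^H mod p:
Squares mod 443: 284^1≡284, 284^2≡30, 284^4≡14, 284^8≡196, 284^16≡318, 284^32≡120
36 = 32 + 4, so 284^36 ≡ 120·14 ≡ 351 (mod 443)
Right side y^r · r^s mod p:
Squares mod 443: 378^1≡378, 378^2≡238, 378^4≡383, 378^8≡56, 378^16≡35, 378^32≡339, 378^64≡184, 378^128≡188
160 = 128 + 32, so 378^160 ≡ 188·339 ≡ 383 (mod 443)
Squares mod 443: 160^1≡160, 160^2≡349, 160^4≡419, 160^8≡133, 160^16≡412, 160^32≡75
36 = 32 + 4, so 160^36 ≡ 75·419 ≡ 415 (mod 443)
383·415 = 158945 ≡ 351 (mod 443)
351 ≡ 351 (mod 443), so the signature is genuine.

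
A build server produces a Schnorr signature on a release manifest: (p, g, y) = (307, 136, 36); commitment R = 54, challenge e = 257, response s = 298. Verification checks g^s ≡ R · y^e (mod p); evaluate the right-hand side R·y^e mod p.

295

36^257 mod 307 = 68
R · y^e ≡ 54·68 = 3672 ≡ 295 (mod 307)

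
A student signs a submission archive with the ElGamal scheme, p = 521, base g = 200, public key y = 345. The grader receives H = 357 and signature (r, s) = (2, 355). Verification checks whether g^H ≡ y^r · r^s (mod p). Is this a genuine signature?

forged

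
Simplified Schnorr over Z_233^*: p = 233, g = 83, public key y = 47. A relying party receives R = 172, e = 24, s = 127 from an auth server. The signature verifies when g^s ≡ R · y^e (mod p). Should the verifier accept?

accept

g^s mod p:
83^2 = 6889 ≡ 132
83^4 ≡ 132^2 = 17424 ≡ 182
83^8 ≡ 182^2 = 33124 ≡ 38
83^16 ≡ 38^2 = 1444 ≡ 46
83^32 ≡ 46^2 = 2116 ≡ 19
83^64 ≡ 19^2 = 361 ≡ 128
127 = 64 + 32 + 16 + 8 + 4 + 2 + 1, so 83^127 ≡ 128·19·46·38·182·132·83 ≡ 43 (mod 233)
R · y^e mod p:
47^2 = 2209 ≡ 112
47^4 ≡ 112^2 = 12544 ≡ 195
47^8 ≡ 195^2 = 38025 ≡ 46
47^16 ≡ 46^2 = 2116 ≡ 19
24 = 16 + 8, so 47^24 ≡ 19·46 ≡ 175 (mod 233)
172·175 = 30100 ≡ 43 (mod 233)
43 ≡ 43 (mod 233); signature holds.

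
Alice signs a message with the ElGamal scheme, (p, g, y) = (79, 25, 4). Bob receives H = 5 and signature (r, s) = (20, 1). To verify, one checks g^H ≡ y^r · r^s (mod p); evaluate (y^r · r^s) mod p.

40

4^2 = 16
4^4 ≡ 16^2 = 256 ≡ 19
4^8 ≡ 19^2 = 361 ≡ 45
4^16 ≡ 45^2 = 2025 ≡ 50
20 = 16 + 4, so 4^20 ≡ 50·19 ≡ 2 (mod 79)
20^1 mod 79 = 20
y^r · r^s ≡ 2·20 = 40 ≡ 40 (mod 79)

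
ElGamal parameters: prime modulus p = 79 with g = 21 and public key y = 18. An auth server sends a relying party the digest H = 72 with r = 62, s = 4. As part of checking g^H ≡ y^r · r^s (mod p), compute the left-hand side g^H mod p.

10

Squares mod 79: 21^1≡21, 21^2≡46, 21^4≡62, 21^8≡52, 21^16≡18, 21^32≡8, 21^64≡64
72 = 64 + 8, so 21^72 ≡ 64·52 ≡ 10 (mod 79)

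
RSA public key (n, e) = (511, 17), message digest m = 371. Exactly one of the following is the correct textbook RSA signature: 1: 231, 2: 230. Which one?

1

Candidate 1: 231^17 mod 511 = 371
  → matches m = 371
Candidate 2: 230^17 mod 511 = 482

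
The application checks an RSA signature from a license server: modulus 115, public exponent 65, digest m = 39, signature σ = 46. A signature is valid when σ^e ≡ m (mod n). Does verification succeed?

fails

σ^2 ≡ 46^2 = 2116 ≡ 46
σ^4 ≡ 46^2 = 2116 ≡ 46
σ^8 ≡ 46^2 = 2116 ≡ 46
σ^16 ≡ 46^2 = 2116 ≡ 46
σ^32 ≡ 46^2 = 2116 ≡ 46
σ^64 ≡ 46^2 = 2116 ≡ 46
65 = 64 + 1, so σ^65 ≡ 46·46 ≡ 46 (mod 115)
The recovered value 46 does not match the digest 39.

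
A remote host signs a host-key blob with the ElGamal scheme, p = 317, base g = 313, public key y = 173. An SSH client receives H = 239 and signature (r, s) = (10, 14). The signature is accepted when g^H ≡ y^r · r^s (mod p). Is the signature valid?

invalid

Left side g^H mod p:
Squares mod 317: 313^1≡313, 313^2≡16, 313^4≡256, 313^8≡234, 313^16≡232, 313^32≡251, 313^64≡235, 313^128≡67
239 = 128 + 64 + 32 + 8 + 4 + 2 + 1, so 313^239 ≡ 67·235·251·234·256·16·313 ≡ 16 (mod 317)
Right side y^r · r^s mod p:
Squares mod 317: 173^1≡173, 173^2≡131, 173^4≡43, 173^8≡264
10 = 8 + 2, so 173^10 ≡ 264·131 ≡ 31 (mod 317)
Squares mod 317: 10^1≡10, 10^2≡100, 10^4≡173, 10^8≡131
14 = 8 + 4 + 2, so 10^14 ≡ 131·173·100 ≡ 67 (mod 317)
31·67 = 2077 ≡ 175 (mod 317)
16 ≠ 175, so verification fails.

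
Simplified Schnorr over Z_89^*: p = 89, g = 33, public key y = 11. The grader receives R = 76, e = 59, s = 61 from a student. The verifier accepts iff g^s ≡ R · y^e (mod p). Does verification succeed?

fails

g^s mod p:
Squares mod 89: 33^1≡33, 33^2≡21, 33^4≡85, 33^8≡16, 33^16≡78, 33^32≡32
61 = 32 + 16 + 8 + 4 + 1, so 33^61 ≡ 32·78·16·85·33 ≡ 7 (mod 89)
R · y^e mod p:
Squares mod 89: 11^1≡11, 11^2≡32, 11^4≡45, 11^8≡67, 11^16≡39, 11^32≡8
59 = 32 + 16 + 8 + 2 + 1, so 11^59 ≡ 8·39·67·32·11 ≡ 44 (mod 89)
76·44 = 3344 ≡ 51 (mod 89)
7 ≠ 51; the check fails.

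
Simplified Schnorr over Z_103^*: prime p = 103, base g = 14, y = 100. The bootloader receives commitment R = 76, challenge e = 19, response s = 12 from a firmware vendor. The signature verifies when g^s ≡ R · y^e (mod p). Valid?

g^s mod p:
14^2 = 196 ≡ 93
14^4 ≡ 93^2 = 8649 ≡ 100
14^8 ≡ 100^2 = 10000 ≡ 9
12 = 8 + 4, so 14^12 ≡ 9·100 ≡ 76 (mod 103)
R · y^e mod p:
100^2 = 10000 ≡ 9
100^4 ≡ 9^2 = 81
100^8 ≡ 81^2 = 6561 ≡ 72
100^16 ≡ 72^2 = 5184 ≡ 34
19 = 16 + 2 + 1, so 100^19 ≡ 34·9·100 ≡ 9 (mod 103)
76·9 = 684 ≡ 66 (mod 103)
76 ≠ 66; the check fails.

no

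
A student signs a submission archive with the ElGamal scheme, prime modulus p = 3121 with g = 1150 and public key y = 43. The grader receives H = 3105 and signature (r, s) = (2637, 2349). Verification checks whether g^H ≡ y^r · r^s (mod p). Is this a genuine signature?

Left side g^H mod p:
1150^3105 mod 3121 = 898
Right side y^r · r^s mod p:
43^2637 mod 3121 = 171
2637^2349 mod 3121 = 3108
171·3108 = 531468 ≡ 898 (mod 3121)
898 ≡ 898 (mod 3121), so the signature is genuine.

genuine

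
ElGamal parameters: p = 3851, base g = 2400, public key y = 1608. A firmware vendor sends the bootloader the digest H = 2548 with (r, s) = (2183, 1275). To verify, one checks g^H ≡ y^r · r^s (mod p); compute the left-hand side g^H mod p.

1156

Squares mod 3851: 2400^1≡2400, 2400^2≡2755, 2400^4≡3555, 2400^8≡2894, 2400^16≡3162, 2400^32≡1048, 2400^64≡769, 2400^128≡2158, 2400^256≡1105, 2400^512≡258, 2400^1024≡1097, 2400^2048≡1897
2548 = 2048 + 256 + 128 + 64 + 32 + 16 + 4, so 2400^2548 ≡ 1897·1105·2158·769·1048·3162·3555 ≡ 1156 (mod 3851)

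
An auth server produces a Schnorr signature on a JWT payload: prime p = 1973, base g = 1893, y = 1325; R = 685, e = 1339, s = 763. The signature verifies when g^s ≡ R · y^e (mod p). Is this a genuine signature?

g^s mod p:
1893^763 mod 1973 = 1739
R · y^e mod p:
1325^1339 mod 1973 = 1002
685·1002 = 686370 ≡ 1739 (mod 1973)
1739 ≡ 1739 (mod 1973); signature holds.

genuine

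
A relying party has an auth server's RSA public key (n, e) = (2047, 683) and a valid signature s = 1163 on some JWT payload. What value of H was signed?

s^2 ≡ 1163^2 = 1352569 ≡ 1549
s^4 ≡ 1549^2 = 2399401 ≡ 317
s^8 ≡ 317^2 = 100489 ≡ 186
s^16 ≡ 186^2 = 34596 ≡ 1844
s^32 ≡ 1844^2 = 3400336 ≡ 269
s^64 ≡ 269^2 = 72361 ≡ 716
s^128 ≡ 716^2 = 512656 ≡ 906
s^256 ≡ 906^2 = 820836 ≡ 2036
s^512 ≡ 2036^2 = 4145296 ≡ 121
683 = 512 + 128 + 32 + 8 + 2 + 1, so s^683 ≡ 121·906·269·186·1549·1163 ≡ 864 (mod 2047)

864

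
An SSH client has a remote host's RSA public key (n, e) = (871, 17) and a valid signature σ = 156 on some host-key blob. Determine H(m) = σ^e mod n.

494

σ^17 mod 871 = 494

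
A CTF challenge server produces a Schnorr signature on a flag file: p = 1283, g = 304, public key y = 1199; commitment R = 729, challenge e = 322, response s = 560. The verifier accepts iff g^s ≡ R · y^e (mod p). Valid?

yes

g^s mod p:
304^560 mod 1283 = 433
R · y^e mod p:
1199^322 mod 1283 = 1090
729·1090 = 794610 ≡ 433 (mod 1283)
433 ≡ 433 (mod 1283); signature holds.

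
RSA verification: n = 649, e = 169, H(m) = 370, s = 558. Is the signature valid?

Squares mod 649: s^1≡558, s^2≡493, s^4≡323, s^8≡489, s^16≡289, s^32≡449, s^64≡411, s^128≡181
169 = 128 + 32 + 8 + 1, so s^169 ≡ 181·449·489·558 ≡ 370 (mod 649)
370 = H(m), so the signature checks out.

valid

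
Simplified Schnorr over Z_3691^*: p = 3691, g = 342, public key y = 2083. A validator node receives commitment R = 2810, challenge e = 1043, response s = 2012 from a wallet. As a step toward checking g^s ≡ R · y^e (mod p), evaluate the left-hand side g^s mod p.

Squares mod 3691: 342^1≡342, 342^2≡2543, 342^4≡217, 342^8≡2797, 342^16≡1980, 342^32≡558, 342^64≡1320, 342^128≡248, 342^256≡2448, 342^512≡2211, 342^1024≡1637
2012 = 1024 + 512 + 256 + 128 + 64 + 16 + 8 + 4, so 342^2012 ≡ 1637·2211·2448·248·1320·1980·2797·217 ≡ 1920 (mod 3691)

1920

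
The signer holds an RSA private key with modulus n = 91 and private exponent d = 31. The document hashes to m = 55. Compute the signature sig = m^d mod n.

55

m^2 ≡ 55^2 = 3025 ≡ 22
m^4 ≡ 22^2 = 484 ≡ 29
m^8 ≡ 29^2 = 841 ≡ 22
m^16 ≡ 22^2 = 484 ≡ 29
31 = 16 + 8 + 4 + 2 + 1, so m^31 ≡ 29·22·29·22·55 ≡ 55 (mod 91)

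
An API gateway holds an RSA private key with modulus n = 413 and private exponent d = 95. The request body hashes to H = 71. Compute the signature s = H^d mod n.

H^95 mod 413 = 316

316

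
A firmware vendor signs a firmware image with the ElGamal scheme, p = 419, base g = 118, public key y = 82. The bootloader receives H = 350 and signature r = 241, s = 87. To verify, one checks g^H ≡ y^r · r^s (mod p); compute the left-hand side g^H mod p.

Squares mod 419: 118^1≡118, 118^2≡97, 118^4≡191, 118^8≡28, 118^16≡365, 118^32≡402, 118^64≡289, 118^128≡140, 118^256≡326
350 = 256 + 64 + 16 + 8 + 4 + 2, so 118^350 ≡ 326·289·365·28·191·97 ≡ 123 (mod 419)

123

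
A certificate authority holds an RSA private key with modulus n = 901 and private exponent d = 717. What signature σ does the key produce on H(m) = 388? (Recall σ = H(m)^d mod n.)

(H(m))^2 ≡ 388^2 = 150544 ≡ 77
(H(m))^4 ≡ 77^2 = 5929 ≡ 523
(H(m))^8 ≡ 523^2 = 273529 ≡ 526
(H(m))^16 ≡ 526^2 = 276676 ≡ 69
(H(m))^32 ≡ 69^2 = 4761 ≡ 256
(H(m))^64 ≡ 256^2 = 65536 ≡ 664
(H(m))^128 ≡ 664^2 = 440896 ≡ 307
(H(m))^256 ≡ 307^2 = 94249 ≡ 545
(H(m))^512 ≡ 545^2 = 297025 ≡ 596
717 = 512 + 128 + 64 + 8 + 4 + 1, so (H(m))^717 ≡ 596·307·664·526·523·388 ≡ 294 (mod 901)

294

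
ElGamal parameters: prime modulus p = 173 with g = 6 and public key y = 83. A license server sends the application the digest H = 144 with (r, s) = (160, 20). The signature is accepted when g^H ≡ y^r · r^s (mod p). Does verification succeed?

fails

Left side g^H mod p:
6^2 = 36
6^4 ≡ 36^2 = 1296 ≡ 85
6^8 ≡ 85^2 = 7225 ≡ 132
6^16 ≡ 132^2 = 17424 ≡ 124
6^32 ≡ 124^2 = 15376 ≡ 152
6^64 ≡ 152^2 = 23104 ≡ 95
6^128 ≡ 95^2 = 9025 ≡ 29
144 = 128 + 16, so 6^144 ≡ 29·124 ≡ 136 (mod 173)
Right side y^r · r^s mod p:
83^2 = 6889 ≡ 142
83^4 ≡ 142^2 = 20164 ≡ 96
83^8 ≡ 96^2 = 9216 ≡ 47
83^16 ≡ 47^2 = 2209 ≡ 133
83^32 ≡ 133^2 = 17689 ≡ 43
83^64 ≡ 43^2 = 1849 ≡ 119
83^128 ≡ 119^2 = 14161 ≡ 148
160 = 128 + 32, so 83^160 ≡ 148·43 ≡ 136 (mod 173)
160^2 = 25600 ≡ 169
160^4 ≡ 169^2 = 28561 ≡ 16
160^8 ≡ 16^2 = 256 ≡ 83
160^16 ≡ 83^2 = 6889 ≡ 142
20 = 16 + 4, so 160^20 ≡ 142·16 ≡ 23 (mod 173)
136·23 = 3128 ≡ 14 (mod 173)
136 ≠ 14, so verification fails.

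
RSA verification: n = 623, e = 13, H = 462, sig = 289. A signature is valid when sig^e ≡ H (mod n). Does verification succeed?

sig^2 ≡ 289^2 = 83521 ≡ 39
sig^4 ≡ 39^2 = 1521 ≡ 275
sig^8 ≡ 275^2 = 75625 ≡ 242
13 = 8 + 4 + 1, so sig^13 ≡ 242·275·289 ≡ 317 (mod 623)
317 ≠ 462, so verification fails.

fails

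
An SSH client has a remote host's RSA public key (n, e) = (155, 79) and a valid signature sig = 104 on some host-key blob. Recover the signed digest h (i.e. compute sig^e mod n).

84

sig^2 ≡ 104^2 = 10816 ≡ 121
sig^4 ≡ 121^2 = 14641 ≡ 71
sig^8 ≡ 71^2 = 5041 ≡ 81
sig^16 ≡ 81^2 = 6561 ≡ 51
sig^32 ≡ 51^2 = 2601 ≡ 121
sig^64 ≡ 121^2 = 14641 ≡ 71
79 = 64 + 8 + 4 + 2 + 1, so sig^79 ≡ 71·81·71·121·104 ≡ 84 (mod 155)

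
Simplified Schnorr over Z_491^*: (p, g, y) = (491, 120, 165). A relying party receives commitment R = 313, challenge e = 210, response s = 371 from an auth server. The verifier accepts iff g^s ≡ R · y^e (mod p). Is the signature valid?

g^s mod p:
120^371 mod 491 = 301
R · y^e mod p:
165^210 mod 491 = 332
313·332 = 103916 ≡ 315 (mod 491)
301 ≠ 315; the check fails.

invalid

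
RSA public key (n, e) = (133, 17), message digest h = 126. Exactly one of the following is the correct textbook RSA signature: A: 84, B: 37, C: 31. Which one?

A

Candidate A: Squares mod 133: 84^1≡84, 84^2≡7, 84^4≡49, 84^8≡7, 84^16≡49; 17 = 16 + 1, so 84^17 ≡ 49·84 ≡ 126 (mod 133)
  → matches h = 126
Candidate B: Squares mod 133: 37^1≡37, 37^2≡39, 37^4≡58, 37^8≡39, 37^16≡58; 17 = 16 + 1, so 37^17 ≡ 58·37 ≡ 18 (mod 133)
Candidate C: Squares mod 133: 31^1≡31, 31^2≡30, 31^4≡102, 31^8≡30, 31^16≡102; 17 = 16 + 1, so 31^17 ≡ 102·31 ≡ 103 (mod 133)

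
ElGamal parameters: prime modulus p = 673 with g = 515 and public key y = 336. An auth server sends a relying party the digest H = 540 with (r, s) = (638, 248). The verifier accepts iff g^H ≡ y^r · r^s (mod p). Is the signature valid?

invalid

Left side g^H mod p:
Squares mod 673: 515^1≡515, 515^2≡63, 515^4≡604, 515^8≡50, 515^16≡481, 515^32≡522, 515^64≡592, 515^128≡504, 515^256≡295, 515^512≡208
540 = 512 + 16 + 8 + 4, so 515^540 ≡ 208·481·50·604 ≡ 621 (mod 673)
Right side y^r · r^s mod p:
Squares mod 673: 336^1≡336, 336^2≡505, 336^4≡631, 336^8≡418, 336^16≡417, 336^32≡255, 336^64≡417, 336^128≡255, 336^256≡417, 336^512≡255
638 = 512 + 64 + 32 + 16 + 8 + 4 + 2, so 336^638 ≡ 255·417·255·417·418·631·505 ≡ 322 (mod 673)
Squares mod 673: 638^1≡638, 638^2≡552, 638^4≡508, 638^8≡305, 638^16≡151, 638^32≡592, 638^64≡504, 638^128≡295
248 = 128 + 64 + 32 + 16 + 8, so 638^248 ≡ 295·504·592·151·305 ≡ 175 (mod 673)
322·175 = 56350 ≡ 491 (mod 673)
621 ≠ 491, so verification fails.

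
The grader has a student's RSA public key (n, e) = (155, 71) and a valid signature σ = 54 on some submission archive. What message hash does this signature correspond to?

54

σ^2 ≡ 54^2 = 2916 ≡ 126
σ^4 ≡ 126^2 = 15876 ≡ 66
σ^8 ≡ 66^2 = 4356 ≡ 16
σ^16 ≡ 16^2 = 256 ≡ 101
σ^32 ≡ 101^2 = 10201 ≡ 126
σ^64 ≡ 126^2 = 15876 ≡ 66
71 = 64 + 4 + 2 + 1, so σ^71 ≡ 66·66·126·54 ≡ 54 (mod 155)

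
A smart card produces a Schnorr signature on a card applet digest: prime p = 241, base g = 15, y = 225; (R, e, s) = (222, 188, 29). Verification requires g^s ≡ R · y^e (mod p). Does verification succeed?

g^s mod p:
Squares mod 241: 15^1≡15, 15^2≡225, 15^4≡15, 15^8≡225, 15^16≡15
29 = 16 + 8 + 4 + 1, so 15^29 ≡ 15·225·15·15 ≡ 225 (mod 241)
R · y^e mod p:
Squares mod 241: 225^1≡225, 225^2≡15, 225^4≡225, 225^8≡15, 225^16≡225, 225^32≡15, 225^64≡225, 225^128≡15
188 = 128 + 32 + 16 + 8 + 4, so 225^188 ≡ 15·15·225·15·225 ≡ 15 (mod 241)
222·15 = 3330 ≡ 197 (mod 241)
225 ≠ 197; the check fails.

fails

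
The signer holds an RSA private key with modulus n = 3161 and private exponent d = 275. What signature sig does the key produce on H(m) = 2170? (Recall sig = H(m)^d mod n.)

Squares mod 3161: (H(m))^1≡2170, (H(m))^2≡2171, (H(m))^4≡190, (H(m))^8≡1329, (H(m))^16≡2403, (H(m))^32≡2423, (H(m))^64≡952, (H(m))^128≡2258, (H(m))^256≡3032
275 = 256 + 16 + 2 + 1, so (H(m))^275 ≡ 3032·2403·2171·2170 ≡ 3099 (mod 3161)

3099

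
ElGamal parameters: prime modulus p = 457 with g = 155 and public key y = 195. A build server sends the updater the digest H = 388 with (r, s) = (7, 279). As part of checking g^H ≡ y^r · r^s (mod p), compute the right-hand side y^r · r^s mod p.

195^2 = 38025 ≡ 94
195^4 ≡ 94^2 = 8836 ≡ 153
7 = 4 + 2 + 1, so 195^7 ≡ 153·94·195 ≡ 338 (mod 457)
7^2 = 49
7^4 ≡ 49^2 = 2401 ≡ 116
7^8 ≡ 116^2 = 13456 ≡ 203
7^16 ≡ 203^2 = 41209 ≡ 79
7^32 ≡ 79^2 = 6241 ≡ 300
7^64 ≡ 300^2 = 90000 ≡ 428
7^128 ≡ 428^2 = 183184 ≡ 384
7^256 ≡ 384^2 = 147456 ≡ 302
279 = 256 + 16 + 4 + 2 + 1, so 7^279 ≡ 302·79·116·49·7 ≡ 441 (mod 457)
y^r · r^s ≡ 338·441 = 149058 ≡ 76 (mod 457)

76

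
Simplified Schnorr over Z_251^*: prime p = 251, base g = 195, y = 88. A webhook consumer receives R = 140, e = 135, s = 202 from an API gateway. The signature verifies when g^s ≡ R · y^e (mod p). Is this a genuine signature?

forged

g^s mod p:
Squares mod 251: 195^1≡195, 195^2≡124, 195^4≡65, 195^8≡209, 195^16≡7, 195^32≡49, 195^64≡142, 195^128≡84
202 = 128 + 64 + 8 + 2, so 195^202 ≡ 84·142·209·124 ≡ 221 (mod 251)
R · y^e mod p:
Squares mod 251: 88^1≡88, 88^2≡214, 88^4≡114, 88^8≡195, 88^16≡124, 88^32≡65, 88^64≡209, 88^128≡7
135 = 128 + 4 + 2 + 1, so 88^135 ≡ 7·114·214·88 ≡ 64 (mod 251)
140·64 = 8960 ≡ 175 (mod 251)
221 ≠ 175; the check fails.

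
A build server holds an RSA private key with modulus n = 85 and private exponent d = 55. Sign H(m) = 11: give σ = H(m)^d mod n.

71

(H(m))^2 ≡ 11^2 = 121 ≡ 36
(H(m))^4 ≡ 36^2 = 1296 ≡ 21
(H(m))^8 ≡ 21^2 = 441 ≡ 16
(H(m))^16 ≡ 16^2 = 256 ≡ 1
(H(m))^32 ≡ 1^2 = 1
55 = 32 + 16 + 4 + 2 + 1, so (H(m))^55 ≡ 1·1·21·36·11 ≡ 71 (mod 85)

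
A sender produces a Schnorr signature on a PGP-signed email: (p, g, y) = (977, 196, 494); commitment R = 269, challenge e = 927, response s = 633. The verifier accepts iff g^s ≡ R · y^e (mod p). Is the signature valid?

g^s mod p:
196^2 = 38416 ≡ 313
196^4 ≡ 313^2 = 97969 ≡ 269
196^8 ≡ 269^2 = 72361 ≡ 63
196^16 ≡ 63^2 = 3969 ≡ 61
196^32 ≡ 61^2 = 3721 ≡ 790
196^64 ≡ 790^2 = 624100 ≡ 774
196^128 ≡ 774^2 = 599076 ≡ 175
196^256 ≡ 175^2 = 30625 ≡ 338
196^512 ≡ 338^2 = 114244 ≡ 912
633 = 512 + 64 + 32 + 16 + 8 + 1, so 196^633 ≡ 912·774·790·61·63·196 ≡ 543 (mod 977)
R · y^e mod p:
494^2 = 244036 ≡ 763
494^4 ≡ 763^2 = 582169 ≡ 854
494^8 ≡ 854^2 = 729316 ≡ 474
494^16 ≡ 474^2 = 224676 ≡ 943
494^32 ≡ 943^2 = 889249 ≡ 179
494^64 ≡ 179^2 = 32041 ≡ 777
494^128 ≡ 777^2 = 603729 ≡ 920
494^256 ≡ 920^2 = 846400 ≡ 318
494^512 ≡ 318^2 = 101124 ≡ 493
927 = 512 + 256 + 128 + 16 + 8 + 4 + 2 + 1, so 494^927 ≡ 493·318·920·943·474·854·763·494 ≡ 318 (mod 977)
269·318 = 85542 ≡ 543 (mod 977)
543 ≡ 543 (mod 977); signature holds.

valid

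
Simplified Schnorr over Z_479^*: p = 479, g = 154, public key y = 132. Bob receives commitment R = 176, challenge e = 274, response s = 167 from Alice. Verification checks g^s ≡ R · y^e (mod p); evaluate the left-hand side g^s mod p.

355

154^2 = 23716 ≡ 245
154^4 ≡ 245^2 = 60025 ≡ 150
154^8 ≡ 150^2 = 22500 ≡ 466
154^16 ≡ 466^2 = 217156 ≡ 169
154^32 ≡ 169^2 = 28561 ≡ 300
154^64 ≡ 300^2 = 90000 ≡ 427
154^128 ≡ 427^2 = 182329 ≡ 309
167 = 128 + 32 + 4 + 2 + 1, so 154^167 ≡ 309·300·150·245·154 ≡ 355 (mod 479)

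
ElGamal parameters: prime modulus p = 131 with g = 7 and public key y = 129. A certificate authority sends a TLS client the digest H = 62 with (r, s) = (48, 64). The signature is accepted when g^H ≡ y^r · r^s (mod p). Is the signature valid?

valid

Left side g^H mod p:
7^2 = 49
7^4 ≡ 49^2 = 2401 ≡ 43
7^8 ≡ 43^2 = 1849 ≡ 15
7^16 ≡ 15^2 = 225 ≡ 94
7^32 ≡ 94^2 = 8836 ≡ 59
62 = 32 + 16 + 8 + 4 + 2, so 7^62 ≡ 59·94·15·43·49 ≡ 55 (mod 131)
Right side y^r · r^s mod p:
129^2 = 16641 ≡ 4
129^4 ≡ 4^2 = 16
129^8 ≡ 16^2 = 256 ≡ 125
129^16 ≡ 125^2 = 15625 ≡ 36
129^32 ≡ 36^2 = 1296 ≡ 117
48 = 32 + 16, so 129^48 ≡ 117·36 ≡ 20 (mod 131)
48^2 = 2304 ≡ 77
48^4 ≡ 77^2 = 5929 ≡ 34
48^8 ≡ 34^2 = 1156 ≡ 108
48^16 ≡ 108^2 = 11664 ≡ 5
48^32 ≡ 5^2 = 25
48^64 ≡ 25^2 = 625 ≡ 101
20·101 = 2020 ≡ 55 (mod 131)
55 ≡ 55 (mod 131), so the signature is genuine.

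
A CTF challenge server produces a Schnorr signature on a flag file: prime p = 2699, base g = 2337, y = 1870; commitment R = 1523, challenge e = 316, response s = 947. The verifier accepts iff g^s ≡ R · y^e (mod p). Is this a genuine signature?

g^s mod p:
2337^2 = 5461569 ≡ 1492
2337^4 ≡ 1492^2 = 2226064 ≡ 2088
2337^8 ≡ 2088^2 = 4359744 ≡ 859
2337^16 ≡ 859^2 = 737881 ≡ 1054
2337^32 ≡ 1054^2 = 1110916 ≡ 1627
2337^64 ≡ 1627^2 = 2647129 ≡ 2109
2337^128 ≡ 2109^2 = 4447881 ≡ 2628
2337^256 ≡ 2628^2 = 6906384 ≡ 2342
2337^512 ≡ 2342^2 = 5484964 ≡ 596
947 = 512 + 256 + 128 + 32 + 16 + 2 + 1, so 2337^947 ≡ 596·2342·2628·1627·1054·1492·2337 ≡ 1222 (mod 2699)
R · y^e mod p:
1870^2 = 3496900 ≡ 1695
1870^4 ≡ 1695^2 = 2873025 ≡ 1289
1870^8 ≡ 1289^2 = 1661521 ≡ 1636
1870^16 ≡ 1636^2 = 2676496 ≡ 1787
1870^32 ≡ 1787^2 = 3193369 ≡ 452
1870^64 ≡ 452^2 = 204304 ≡ 1879
1870^128 ≡ 1879^2 = 3530641 ≡ 349
1870^256 ≡ 349^2 = 121801 ≡ 346
316 = 256 + 32 + 16 + 8 + 4, so 1870^316 ≡ 346·452·1787·1636·1289 ≡ 1656 (mod 2699)
1523·1656 = 2522088 ≡ 1222 (mod 2699)
1222 ≡ 1222 (mod 2699); signature holds.

genuine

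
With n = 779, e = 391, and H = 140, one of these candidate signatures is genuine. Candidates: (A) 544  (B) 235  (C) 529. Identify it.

B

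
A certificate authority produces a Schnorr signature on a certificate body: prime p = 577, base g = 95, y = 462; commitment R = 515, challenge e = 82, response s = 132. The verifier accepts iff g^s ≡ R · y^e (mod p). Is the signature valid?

invalid

g^s mod p:
Squares mod 577: 95^1≡95, 95^2≡370, 95^4≡151, 95^8≡298, 95^16≡523, 95^32≡31, 95^64≡384, 95^128≡321
132 = 128 + 4, so 95^132 ≡ 321·151 ≡ 3 (mod 577)
R · y^e mod p:
Squares mod 577: 462^1≡462, 462^2≡531, 462^4≡385, 462^8≡513, 462^16≡57, 462^32≡364, 462^64≡363
82 = 64 + 16 + 2, so 462^82 ≡ 363·57·531 ≡ 264 (mod 577)
515·264 = 135960 ≡ 365 (mod 577)
3 ≠ 365; the check fails.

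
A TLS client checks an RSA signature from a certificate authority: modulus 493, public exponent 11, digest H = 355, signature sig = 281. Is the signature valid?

valid

sig^2 ≡ 281^2 = 78961 ≡ 81
sig^4 ≡ 81^2 = 6561 ≡ 152
sig^8 ≡ 152^2 = 23104 ≡ 426
11 = 8 + 2 + 1, so sig^11 ≡ 426·81·281 ≡ 355 (mod 493)
Since 355 equals the digest 355, verification succeeds.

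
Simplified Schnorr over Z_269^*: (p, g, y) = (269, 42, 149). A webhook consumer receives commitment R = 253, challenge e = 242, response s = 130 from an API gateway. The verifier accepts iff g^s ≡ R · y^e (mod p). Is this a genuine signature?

forged

g^s mod p:
Squares mod 269: 42^1≡42, 42^2≡150, 42^4≡173, 42^8≡70, 42^16≡58, 42^32≡136, 42^64≡204, 42^128≡190
130 = 128 + 2, so 42^130 ≡ 190·150 ≡ 255 (mod 269)
R · y^e mod p:
Squares mod 269: 149^1≡149, 149^2≡143, 149^4≡5, 149^8≡25, 149^16≡87, 149^32≡37, 149^64≡24, 149^128≡38
242 = 128 + 64 + 32 + 16 + 2, so 149^242 ≡ 38·24·37·87·143 ≡ 172 (mod 269)
253·172 = 43516 ≡ 207 (mod 269)
255 ≠ 207; the check fails.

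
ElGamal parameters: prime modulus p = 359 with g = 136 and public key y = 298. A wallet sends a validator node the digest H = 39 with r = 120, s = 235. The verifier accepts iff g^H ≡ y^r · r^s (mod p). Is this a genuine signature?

forged

Left side g^H mod p:
Squares mod 359: 136^1≡136, 136^2≡187, 136^4≡146, 136^8≡135, 136^16≡275, 136^32≡235
39 = 32 + 4 + 2 + 1, so 136^39 ≡ 235·146·187·136 ≡ 162 (mod 359)
Right side y^r · r^s mod p:
Squares mod 359: 298^1≡298, 298^2≡131, 298^4≡288, 298^8≡15, 298^16≡225, 298^32≡6, 298^64≡36
120 = 64 + 32 + 16 + 8, so 298^120 ≡ 36·6·225·15 ≡ 230 (mod 359)
Squares mod 359: 120^1≡120, 120^2≡40, 120^4≡164, 120^8≡330, 120^16≡123, 120^32≡51, 120^64≡88, 120^128≡205
235 = 128 + 64 + 32 + 8 + 2 + 1, so 120^235 ≡ 205·88·51·330·40·120 ≡ 96 (mod 359)
230·96 = 22080 ≡ 181 (mod 359)
162 ≠ 181, so verification fails.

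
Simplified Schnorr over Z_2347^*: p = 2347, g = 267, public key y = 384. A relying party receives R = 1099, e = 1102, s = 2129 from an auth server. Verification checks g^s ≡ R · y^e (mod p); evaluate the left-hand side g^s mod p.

2152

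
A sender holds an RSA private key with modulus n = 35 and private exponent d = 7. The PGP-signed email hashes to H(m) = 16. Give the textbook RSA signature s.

16

(H(m))^7 mod 35 = 16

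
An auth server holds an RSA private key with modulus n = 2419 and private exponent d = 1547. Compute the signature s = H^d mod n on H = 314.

H^2 ≡ 314^2 = 98596 ≡ 1836
H^4 ≡ 1836^2 = 3370896 ≡ 1229
H^8 ≡ 1229^2 = 1510441 ≡ 985
H^16 ≡ 985^2 = 970225 ≡ 206
H^32 ≡ 206^2 = 42436 ≡ 1313
H^64 ≡ 1313^2 = 1723969 ≡ 1641
H^128 ≡ 1641^2 = 2692881 ≡ 534
H^256 ≡ 534^2 = 285156 ≡ 2133
H^512 ≡ 2133^2 = 4549689 ≡ 1969
H^1024 ≡ 1969^2 = 3876961 ≡ 1723
1547 = 1024 + 512 + 8 + 2 + 1, so H^1547 ≡ 1723·1969·985·1836·314 ≡ 700 (mod 2419)

700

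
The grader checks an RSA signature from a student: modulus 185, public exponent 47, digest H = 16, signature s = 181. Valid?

yes

s^2 ≡ 181^2 = 32761 ≡ 16
s^4 ≡ 16^2 = 256 ≡ 71
s^8 ≡ 71^2 = 5041 ≡ 46
s^16 ≡ 46^2 = 2116 ≡ 81
s^32 ≡ 81^2 = 6561 ≡ 86
47 = 32 + 8 + 4 + 2 + 1, so s^47 ≡ 86·46·71·16·181 ≡ 16 (mod 185)
s^47 mod 185 = 16 matches H.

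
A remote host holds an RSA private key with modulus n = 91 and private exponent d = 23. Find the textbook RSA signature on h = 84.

h^2 ≡ 84^2 = 7056 ≡ 49
h^4 ≡ 49^2 = 2401 ≡ 35
h^8 ≡ 35^2 = 1225 ≡ 42
h^16 ≡ 42^2 = 1764 ≡ 35
23 = 16 + 4 + 2 + 1, so h^23 ≡ 35·35·49·84 ≡ 63 (mod 91)

63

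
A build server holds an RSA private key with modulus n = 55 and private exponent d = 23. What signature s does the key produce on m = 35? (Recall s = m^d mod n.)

Squares mod 55: m^1≡35, m^2≡15, m^4≡5, m^8≡25, m^16≡20
23 = 16 + 4 + 2 + 1, so m^23 ≡ 20·5·15·35 ≡ 30 (mod 55)

30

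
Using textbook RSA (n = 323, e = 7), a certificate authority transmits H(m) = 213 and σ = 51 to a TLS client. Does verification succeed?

fails

Squares mod 323: σ^1≡51, σ^2≡17, σ^4≡289
7 = 4 + 2 + 1, so σ^7 ≡ 289·17·51 ≡ 238 (mod 323)
238 ≠ 213, so verification fails.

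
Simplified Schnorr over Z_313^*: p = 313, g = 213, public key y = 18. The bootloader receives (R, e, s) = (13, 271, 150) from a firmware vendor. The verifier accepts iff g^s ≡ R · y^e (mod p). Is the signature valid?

valid

g^s mod p:
Squares mod 313: 213^1≡213, 213^2≡297, 213^4≡256, 213^8≡119, 213^16≡76, 213^32≡142, 213^64≡132, 213^128≡209
150 = 128 + 16 + 4 + 2, so 213^150 ≡ 209·76·256·297 ≡ 255 (mod 313)
R · y^e mod p:
Squares mod 313: 18^1≡18, 18^2≡11, 18^4≡121, 18^8≡243, 18^16≡205, 18^32≡83, 18^64≡3, 18^128≡9, 18^256≡81
271 = 256 + 8 + 4 + 2 + 1, so 18^271 ≡ 81·243·121·11·18 ≡ 140 (mod 313)
13·140 = 1820 ≡ 255 (mod 313)
255 ≡ 255 (mod 313); signature holds.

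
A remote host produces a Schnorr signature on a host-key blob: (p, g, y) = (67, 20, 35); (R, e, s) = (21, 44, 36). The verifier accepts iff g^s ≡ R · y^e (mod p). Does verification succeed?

g^s mod p:
20^2 = 400 ≡ 65
20^4 ≡ 65^2 = 4225 ≡ 4
20^8 ≡ 4^2 = 16
20^16 ≡ 16^2 = 256 ≡ 55
20^32 ≡ 55^2 = 3025 ≡ 10
36 = 32 + 4, so 20^36 ≡ 10·4 ≡ 40 (mod 67)
R · y^e mod p:
35^2 = 1225 ≡ 19
35^4 ≡ 19^2 = 361 ≡ 26
35^8 ≡ 26^2 = 676 ≡ 6
35^16 ≡ 6^2 = 36
35^32 ≡ 36^2 = 1296 ≡ 23
44 = 32 + 8 + 4, so 35^44 ≡ 23·6·26 ≡ 37 (mod 67)
21·37 = 777 ≡ 40 (mod 67)
40 ≡ 40 (mod 67); signature holds.

passes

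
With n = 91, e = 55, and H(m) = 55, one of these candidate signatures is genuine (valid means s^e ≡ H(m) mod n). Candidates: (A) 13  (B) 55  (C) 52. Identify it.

B

Candidate A: Squares mod 91: 13^1≡13, 13^2≡78, 13^4≡78, 13^8≡78, 13^16≡78, 13^32≡78; 55 = 32 + 16 + 4 + 2 + 1, so 13^55 ≡ 78·78·78·78·13 ≡ 13 (mod 91)
Candidate B: Squares mod 91: 55^1≡55, 55^2≡22, 55^4≡29, 55^8≡22, 55^16≡29, 55^32≡22; 55 = 32 + 16 + 4 + 2 + 1, so 55^55 ≡ 22·29·29·22·55 ≡ 55 (mod 91)
  → matches H(m) = 55
Candidate C: Squares mod 91: 52^1≡52, 52^2≡65, 52^4≡39, 52^8≡65, 52^16≡39, 52^32≡65; 55 = 32 + 16 + 4 + 2 + 1, so 52^55 ≡ 65·39·39·65·52 ≡ 52 (mod 91)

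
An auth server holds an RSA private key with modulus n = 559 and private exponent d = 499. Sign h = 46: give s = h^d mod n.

h^2 ≡ 46^2 = 2116 ≡ 439
h^4 ≡ 439^2 = 192721 ≡ 425
h^8 ≡ 425^2 = 180625 ≡ 68
h^16 ≡ 68^2 = 4624 ≡ 152
h^32 ≡ 152^2 = 23104 ≡ 185
h^64 ≡ 185^2 = 34225 ≡ 126
h^128 ≡ 126^2 = 15876 ≡ 224
h^256 ≡ 224^2 = 50176 ≡ 425
499 = 256 + 128 + 64 + 32 + 16 + 2 + 1, so h^499 ≡ 425·224·126·185·152·439·46 ≡ 149 (mod 559)

149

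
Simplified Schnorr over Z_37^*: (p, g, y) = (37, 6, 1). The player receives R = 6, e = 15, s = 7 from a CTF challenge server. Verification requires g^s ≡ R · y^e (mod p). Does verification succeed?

fails

g^s mod p:
Squares mod 37: 6^1≡6, 6^2≡36, 6^4≡1
7 = 4 + 2 + 1, so 6^7 ≡ 1·36·6 ≡ 31 (mod 37)
R · y^e mod p:
Squares mod 37: 1^1≡1, 1^2≡1, 1^4≡1, 1^8≡1
15 = 8 + 4 + 2 + 1, so 1^15 ≡ 1·1·1·1 ≡ 1 (mod 37)
6·1 = 6 ≡ 6 (mod 37)
31 ≠ 6; the check fails.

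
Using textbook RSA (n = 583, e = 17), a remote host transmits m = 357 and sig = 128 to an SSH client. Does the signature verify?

does not verify

sig^17 mod 583 = 226
sig^17 mod 583 = 226, but m = 357.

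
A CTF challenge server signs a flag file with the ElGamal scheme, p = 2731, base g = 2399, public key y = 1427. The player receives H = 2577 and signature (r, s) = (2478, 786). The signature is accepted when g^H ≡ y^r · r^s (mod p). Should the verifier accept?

reject

Left side g^H mod p:
2399^2 = 5755201 ≡ 984
2399^4 ≡ 984^2 = 968256 ≡ 1482
2399^8 ≡ 1482^2 = 2196324 ≡ 600
2399^16 ≡ 600^2 = 360000 ≡ 2239
2399^32 ≡ 2239^2 = 5013121 ≡ 1736
2399^64 ≡ 1736^2 = 3013696 ≡ 1403
2399^128 ≡ 1403^2 = 1968409 ≡ 2089
2399^256 ≡ 2089^2 = 4363921 ≡ 2514
2399^512 ≡ 2514^2 = 6320196 ≡ 662
2399^1024 ≡ 662^2 = 438244 ≡ 1284
2399^2048 ≡ 1284^2 = 1648656 ≡ 1863
2577 = 2048 + 512 + 16 + 1, so 2399^2577 ≡ 1863·662·2239·2399 ≡ 2648 (mod 2731)
Right side y^r · r^s mod p:
1427^2 = 2036329 ≡ 1734
1427^4 ≡ 1734^2 = 3006756 ≡ 2656
1427^8 ≡ 2656^2 = 7054336 ≡ 163
1427^16 ≡ 163^2 = 26569 ≡ 1990
1427^32 ≡ 1990^2 = 3960100 ≡ 150
1427^64 ≡ 150^2 = 22500 ≡ 652
1427^128 ≡ 652^2 = 425104 ≡ 1799
1427^256 ≡ 1799^2 = 3236401 ≡ 166
1427^512 ≡ 166^2 = 27556 ≡ 246
1427^1024 ≡ 246^2 = 60516 ≡ 434
1427^2048 ≡ 434^2 = 188356 ≡ 2648
2478 = 2048 + 256 + 128 + 32 + 8 + 4 + 2, so 1427^2478 ≡ 2648·166·1799·150·163·2656·1734 ≡ 16 (mod 2731)
2478^2 = 6140484 ≡ 1196
2478^4 ≡ 1196^2 = 1430416 ≡ 2103
2478^8 ≡ 2103^2 = 4422609 ≡ 1120
2478^16 ≡ 1120^2 = 1254400 ≡ 871
2478^32 ≡ 871^2 = 758641 ≡ 2154
2478^64 ≡ 2154^2 = 4639716 ≡ 2478
2478^128 ≡ 2478^2 = 6140484 ≡ 1196
2478^256 ≡ 1196^2 = 1430416 ≡ 2103
2478^512 ≡ 2103^2 = 4422609 ≡ 1120
786 = 512 + 256 + 16 + 2, so 2478^786 ≡ 1120·2103·871·1196 ≡ 664 (mod 2731)
16·664 = 10624 ≡ 2431 (mod 2731)
2648 ≠ 2431, so verification fails.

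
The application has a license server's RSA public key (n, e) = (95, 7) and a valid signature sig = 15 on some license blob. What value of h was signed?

70

sig^2 ≡ 15^2 = 225 ≡ 35
sig^4 ≡ 35^2 = 1225 ≡ 85
7 = 4 + 2 + 1, so sig^7 ≡ 85·35·15 ≡ 70 (mod 95)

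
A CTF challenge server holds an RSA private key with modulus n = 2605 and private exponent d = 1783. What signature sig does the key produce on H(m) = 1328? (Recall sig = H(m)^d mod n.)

1277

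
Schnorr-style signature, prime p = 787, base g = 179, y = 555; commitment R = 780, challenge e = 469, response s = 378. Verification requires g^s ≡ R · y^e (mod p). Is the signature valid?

g^s mod p:
179^378 mod 787 = 568
R · y^e mod p:
555^469 mod 787 = 306
780·306 = 238680 ≡ 219 (mod 787)
568 ≠ 219; the check fails.

invalid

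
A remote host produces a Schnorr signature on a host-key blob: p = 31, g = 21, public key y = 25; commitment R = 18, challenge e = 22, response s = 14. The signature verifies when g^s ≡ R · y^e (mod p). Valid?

no

g^s mod p:
21^2 = 441 ≡ 7
21^4 ≡ 7^2 = 49 ≡ 18
21^8 ≡ 18^2 = 324 ≡ 14
14 = 8 + 4 + 2, so 21^14 ≡ 14·18·7 ≡ 28 (mod 31)
R · y^e mod p:
25^2 = 625 ≡ 5
25^4 ≡ 5^2 = 25
25^8 ≡ 25^2 = 625 ≡ 5
25^16 ≡ 5^2 = 25
22 = 16 + 4 + 2, so 25^22 ≡ 25·25·5 ≡ 25 (mod 31)
18·25 = 450 ≡ 16 (mod 31)
28 ≠ 16; the check fails.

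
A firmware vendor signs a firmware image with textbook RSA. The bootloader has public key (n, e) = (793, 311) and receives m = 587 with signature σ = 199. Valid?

σ^2 ≡ 199^2 = 39601 ≡ 744
σ^4 ≡ 744^2 = 553536 ≡ 22
σ^8 ≡ 22^2 = 484
σ^16 ≡ 484^2 = 234256 ≡ 321
σ^32 ≡ 321^2 = 103041 ≡ 744
σ^64 ≡ 744^2 = 553536 ≡ 22
σ^128 ≡ 22^2 = 484
σ^256 ≡ 484^2 = 234256 ≡ 321
311 = 256 + 32 + 16 + 4 + 2 + 1, so σ^311 ≡ 321·744·321·22·744·199 ≡ 452 (mod 793)
The recovered value 452 does not match the digest 587.

no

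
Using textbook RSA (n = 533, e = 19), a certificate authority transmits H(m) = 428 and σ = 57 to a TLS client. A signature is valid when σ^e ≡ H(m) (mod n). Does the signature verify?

does not verify

σ^2 ≡ 57^2 = 3249 ≡ 51
σ^4 ≡ 51^2 = 2601 ≡ 469
σ^8 ≡ 469^2 = 219961 ≡ 365
σ^16 ≡ 365^2 = 133225 ≡ 508
19 = 16 + 2 + 1, so σ^19 ≡ 508·51·57 ≡ 346 (mod 533)
σ^19 mod 533 = 346, but H(m) = 428.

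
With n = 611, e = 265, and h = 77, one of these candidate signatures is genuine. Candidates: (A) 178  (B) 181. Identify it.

B

Candidate A: 178^265 mod 611 = 126
Candidate B: 181^265 mod 611 = 77
  → matches h = 77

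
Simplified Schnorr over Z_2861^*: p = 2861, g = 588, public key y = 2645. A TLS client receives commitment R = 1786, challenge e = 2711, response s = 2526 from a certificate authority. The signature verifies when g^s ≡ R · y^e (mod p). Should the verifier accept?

accept

g^s mod p:
588^2 = 345744 ≡ 2424
588^4 ≡ 2424^2 = 5875776 ≡ 2143
588^8 ≡ 2143^2 = 4592449 ≡ 544
588^16 ≡ 544^2 = 295936 ≡ 1253
588^32 ≡ 1253^2 = 1570009 ≡ 2181
588^64 ≡ 2181^2 = 4756761 ≡ 1779
588^128 ≡ 1779^2 = 3164841 ≡ 575
588^256 ≡ 575^2 = 330625 ≡ 1610
588^512 ≡ 1610^2 = 2592100 ≡ 34
588^1024 ≡ 34^2 = 1156
588^2048 ≡ 1156^2 = 1336336 ≡ 249
2526 = 2048 + 256 + 128 + 64 + 16 + 8 + 4 + 2, so 588^2526 ≡ 249·1610·575·1779·1253·544·2143·2424 ≡ 2079 (mod 2861)
R · y^e mod p:
2645^2 = 6996025 ≡ 880
2645^4 ≡ 880^2 = 774400 ≡ 1930
2645^8 ≡ 1930^2 = 3724900 ≡ 2739
2645^16 ≡ 2739^2 = 7502121 ≡ 579
2645^32 ≡ 579^2 = 335241 ≡ 504
2645^64 ≡ 504^2 = 254016 ≡ 2248
2645^128 ≡ 2248^2 = 5053504 ≡ 978
2645^256 ≡ 978^2 = 956484 ≡ 910
2645^512 ≡ 910^2 = 828100 ≡ 1271
2645^1024 ≡ 1271^2 = 1615441 ≡ 1837
2645^2048 ≡ 1837^2 = 3374569 ≡ 1450
2711 = 2048 + 512 + 128 + 16 + 4 + 2 + 1, so 2645^2711 ≡ 1450·1271·978·579·1930·880·2645 ≡ 368 (mod 2861)
1786·368 = 657248 ≡ 2079 (mod 2861)
2079 ≡ 2079 (mod 2861); signature holds.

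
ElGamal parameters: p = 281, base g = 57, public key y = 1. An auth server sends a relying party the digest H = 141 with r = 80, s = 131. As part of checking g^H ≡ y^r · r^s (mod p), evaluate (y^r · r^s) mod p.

57

Squares mod 281: 1^1≡1, 1^2≡1, 1^4≡1, 1^8≡1, 1^16≡1, 1^32≡1, 1^64≡1
80 = 64 + 16, so 1^80 ≡ 1·1 ≡ 1 (mod 281)
Squares mod 281: 80^1≡80, 80^2≡218, 80^4≡35, 80^8≡101, 80^16≡85, 80^32≡200, 80^64≡98, 80^128≡50
131 = 128 + 2 + 1, so 80^131 ≡ 50·218·80 ≡ 57 (mod 281)
y^r · r^s ≡ 1·57 = 57 ≡ 57 (mod 281)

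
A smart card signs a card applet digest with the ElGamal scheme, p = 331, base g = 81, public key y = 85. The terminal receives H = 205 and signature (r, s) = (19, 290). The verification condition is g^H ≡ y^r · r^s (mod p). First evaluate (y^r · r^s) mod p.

Squares mod 331: 85^1≡85, 85^2≡274, 85^4≡270, 85^8≡80, 85^16≡111
19 = 16 + 2 + 1, so 85^19 ≡ 111·274·85 ≡ 80 (mod 331)
Squares mod 331: 19^1≡19, 19^2≡30, 19^4≡238, 19^8≡43, 19^16≡194, 19^32≡233, 19^64≡5, 19^128≡25, 19^256≡294
290 = 256 + 32 + 2, so 19^290 ≡ 294·233·30 ≡ 212 (mod 331)
y^r · r^s ≡ 80·212 = 16960 ≡ 79 (mod 331)

79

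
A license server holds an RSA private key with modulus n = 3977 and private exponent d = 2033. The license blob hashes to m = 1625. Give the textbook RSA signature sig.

m^2 ≡ 1625^2 = 2640625 ≡ 3874
m^4 ≡ 3874^2 = 15007876 ≡ 2655
m^8 ≡ 2655^2 = 7049025 ≡ 1781
m^16 ≡ 1781^2 = 3171961 ≡ 2292
m^32 ≡ 2292^2 = 5253264 ≡ 3624
m^64 ≡ 3624^2 = 13133376 ≡ 1322
m^128 ≡ 1322^2 = 1747684 ≡ 1781
m^256 ≡ 1781^2 = 3171961 ≡ 2292
m^512 ≡ 2292^2 = 5253264 ≡ 3624
m^1024 ≡ 3624^2 = 13133376 ≡ 1322
2033 = 1024 + 512 + 256 + 128 + 64 + 32 + 16 + 1, so m^2033 ≡ 1322·3624·2292·1781·1322·3624·2292·1625 ≡ 88 (mod 3977)

88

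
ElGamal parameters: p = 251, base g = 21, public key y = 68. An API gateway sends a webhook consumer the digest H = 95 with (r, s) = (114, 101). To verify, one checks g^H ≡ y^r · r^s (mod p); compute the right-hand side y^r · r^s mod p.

68^2 = 4624 ≡ 106
68^4 ≡ 106^2 = 11236 ≡ 192
68^8 ≡ 192^2 = 36864 ≡ 218
68^16 ≡ 218^2 = 47524 ≡ 85
68^32 ≡ 85^2 = 7225 ≡ 197
68^64 ≡ 197^2 = 38809 ≡ 155
114 = 64 + 32 + 16 + 2, so 68^114 ≡ 155·197·85·106 ≡ 3 (mod 251)
114^2 = 12996 ≡ 195
114^4 ≡ 195^2 = 38025 ≡ 124
114^8 ≡ 124^2 = 15376 ≡ 65
114^16 ≡ 65^2 = 4225 ≡ 209
114^32 ≡ 209^2 = 43681 ≡ 7
114^64 ≡ 7^2 = 49
101 = 64 + 32 + 4 + 1, so 114^101 ≡ 49·7·124·114 ≡ 81 (mod 251)
y^r · r^s ≡ 3·81 = 243 ≡ 243 (mod 251)

243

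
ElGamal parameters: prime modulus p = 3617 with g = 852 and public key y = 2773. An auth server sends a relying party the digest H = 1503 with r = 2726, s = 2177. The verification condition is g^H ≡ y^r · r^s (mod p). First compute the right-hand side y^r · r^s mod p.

2773^2726 mod 3617 = 1827
2726^2177 mod 3617 = 942
y^r · r^s ≡ 1827·942 = 1721034 ≡ 2959 (mod 3617)

2959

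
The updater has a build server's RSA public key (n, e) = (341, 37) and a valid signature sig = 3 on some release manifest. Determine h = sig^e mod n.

141

sig^2 ≡ 3^2 = 9
sig^4 ≡ 9^2 = 81
sig^8 ≡ 81^2 = 6561 ≡ 82
sig^16 ≡ 82^2 = 6724 ≡ 245
sig^32 ≡ 245^2 = 60025 ≡ 9
37 = 32 + 4 + 1, so sig^37 ≡ 9·81·3 ≡ 141 (mod 341)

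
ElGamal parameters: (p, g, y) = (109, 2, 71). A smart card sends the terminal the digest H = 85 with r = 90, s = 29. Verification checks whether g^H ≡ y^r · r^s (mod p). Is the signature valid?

invalid

Left side g^H mod p:
2^85 mod 109 = 17
Right side y^r · r^s mod p:
71^90 mod 109 = 1
90^29 mod 109 = 32
1·32 = 32 ≡ 32 (mod 109)
17 ≠ 32, so verification fails.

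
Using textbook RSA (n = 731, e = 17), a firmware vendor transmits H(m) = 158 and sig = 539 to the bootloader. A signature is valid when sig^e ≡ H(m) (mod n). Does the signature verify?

sig^2 ≡ 539^2 = 290521 ≡ 314
sig^4 ≡ 314^2 = 98596 ≡ 642
sig^8 ≡ 642^2 = 412164 ≡ 611
sig^16 ≡ 611^2 = 373321 ≡ 511
17 = 16 + 1, so sig^17 ≡ 511·539 ≡ 573 (mod 731)
The recovered value 573 does not match the digest 158.

does not verify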